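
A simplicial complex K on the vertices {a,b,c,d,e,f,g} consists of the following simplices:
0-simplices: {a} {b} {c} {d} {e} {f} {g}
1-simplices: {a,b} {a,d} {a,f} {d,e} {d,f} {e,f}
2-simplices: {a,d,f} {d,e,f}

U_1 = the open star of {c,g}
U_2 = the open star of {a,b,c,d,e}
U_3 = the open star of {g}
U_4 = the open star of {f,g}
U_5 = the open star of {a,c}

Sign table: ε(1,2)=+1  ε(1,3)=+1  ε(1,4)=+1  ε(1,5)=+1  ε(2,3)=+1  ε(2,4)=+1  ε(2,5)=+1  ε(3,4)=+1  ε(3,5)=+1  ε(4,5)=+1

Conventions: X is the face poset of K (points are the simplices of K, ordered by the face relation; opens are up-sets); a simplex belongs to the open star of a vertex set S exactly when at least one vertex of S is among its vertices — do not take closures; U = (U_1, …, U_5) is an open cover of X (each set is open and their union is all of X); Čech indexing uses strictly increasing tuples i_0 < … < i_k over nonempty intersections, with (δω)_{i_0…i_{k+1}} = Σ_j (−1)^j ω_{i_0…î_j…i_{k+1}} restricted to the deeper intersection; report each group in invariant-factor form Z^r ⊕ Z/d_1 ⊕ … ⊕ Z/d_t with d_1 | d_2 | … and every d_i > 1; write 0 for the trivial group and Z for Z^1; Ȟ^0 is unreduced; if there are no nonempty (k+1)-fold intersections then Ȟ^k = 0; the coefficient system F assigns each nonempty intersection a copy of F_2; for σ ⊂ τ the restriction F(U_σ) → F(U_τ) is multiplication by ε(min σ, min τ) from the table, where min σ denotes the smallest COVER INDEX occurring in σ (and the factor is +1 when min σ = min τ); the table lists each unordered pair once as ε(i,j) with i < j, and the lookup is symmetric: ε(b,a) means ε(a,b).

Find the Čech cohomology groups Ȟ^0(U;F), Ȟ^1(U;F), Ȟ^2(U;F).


cover nerve:
  U1={{c},{g}} U2={{a},{b},{c},{d},{e},{a,b},{a,d},{a,f},{d,e},{d,f},{e,f},{a,d,f},{d,e,f}} U3={{g}} U4={{f},{g},{a,f},{d,f},{e,f},{a,d,f},{d,e,f}} U5={{a},{c},{a,b},{a,d},{a,f},{a,d,f}}
  U12={{c}} U13={{g}} U14={{g}} U15={{c}} U24={{a,f},{d,f},{e,f},{a,d,f},{d,e,f}} U25={{a},{c},{a,b},{a,d},{a,f},{a,d,f}} U34={{g}} U45={{a,f},{a,d,f}}
  U125={{c}} U134={{g}} U245={{a,f},{a,d,f}}
C dims 5,8,3; δ0: rk_F2 4; δ1: rk_F2 3
Ȟ^0: (5−4)−0=1 ⇒ Z/2
Ȟ^1: (8−3)−4=1 ⇒ Z/2
Ȟ^2: (3−0)−3=0 ⇒ 0

Ȟ^0 ≅ Z/2, Ȟ^1 ≅ Z/2 and Ȟ^2 ≅ 0


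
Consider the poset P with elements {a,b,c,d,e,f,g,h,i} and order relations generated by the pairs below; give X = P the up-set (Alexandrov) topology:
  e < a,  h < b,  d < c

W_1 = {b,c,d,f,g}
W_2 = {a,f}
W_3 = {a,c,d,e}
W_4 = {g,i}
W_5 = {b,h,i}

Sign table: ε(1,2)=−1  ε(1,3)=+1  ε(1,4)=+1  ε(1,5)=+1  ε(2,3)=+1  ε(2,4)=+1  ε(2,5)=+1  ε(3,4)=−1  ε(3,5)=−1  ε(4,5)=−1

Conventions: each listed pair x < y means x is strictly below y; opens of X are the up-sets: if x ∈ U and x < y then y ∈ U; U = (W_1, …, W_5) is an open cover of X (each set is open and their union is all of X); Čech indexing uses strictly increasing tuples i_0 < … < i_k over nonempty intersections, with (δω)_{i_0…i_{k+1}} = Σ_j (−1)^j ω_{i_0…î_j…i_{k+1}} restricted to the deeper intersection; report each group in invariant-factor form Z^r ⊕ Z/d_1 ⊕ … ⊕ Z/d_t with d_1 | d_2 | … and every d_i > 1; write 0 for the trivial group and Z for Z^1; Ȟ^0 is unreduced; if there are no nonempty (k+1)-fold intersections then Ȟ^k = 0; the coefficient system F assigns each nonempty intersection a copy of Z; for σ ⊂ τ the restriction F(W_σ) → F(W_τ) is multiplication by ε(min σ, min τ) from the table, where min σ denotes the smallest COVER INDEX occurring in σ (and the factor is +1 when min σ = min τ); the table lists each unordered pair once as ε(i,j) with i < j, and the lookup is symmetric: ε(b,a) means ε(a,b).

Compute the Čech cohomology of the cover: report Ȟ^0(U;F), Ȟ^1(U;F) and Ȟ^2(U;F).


nerve simplices:
  W12={f} W13={c,d} W14={g} W15={b} W23={a} W45={i}
C dims 5,6; δ0: rk 5, SNF 1^4·2
degree 0: 5−5−0 = 0 → Ȟ^0 ≅ 0
degree 1: 6−0−5 = 1 plus torsion [2] → Ȟ^1 ≅ Z ⊕ Z/2
degree 2: 0−0−0 = 0 → Ȟ^2 ≅ 0

Ȟ^0 ≅ 0,  Ȟ^1 ≅ Z ⊕ Z/2,  Ȟ^2 ≅ 0


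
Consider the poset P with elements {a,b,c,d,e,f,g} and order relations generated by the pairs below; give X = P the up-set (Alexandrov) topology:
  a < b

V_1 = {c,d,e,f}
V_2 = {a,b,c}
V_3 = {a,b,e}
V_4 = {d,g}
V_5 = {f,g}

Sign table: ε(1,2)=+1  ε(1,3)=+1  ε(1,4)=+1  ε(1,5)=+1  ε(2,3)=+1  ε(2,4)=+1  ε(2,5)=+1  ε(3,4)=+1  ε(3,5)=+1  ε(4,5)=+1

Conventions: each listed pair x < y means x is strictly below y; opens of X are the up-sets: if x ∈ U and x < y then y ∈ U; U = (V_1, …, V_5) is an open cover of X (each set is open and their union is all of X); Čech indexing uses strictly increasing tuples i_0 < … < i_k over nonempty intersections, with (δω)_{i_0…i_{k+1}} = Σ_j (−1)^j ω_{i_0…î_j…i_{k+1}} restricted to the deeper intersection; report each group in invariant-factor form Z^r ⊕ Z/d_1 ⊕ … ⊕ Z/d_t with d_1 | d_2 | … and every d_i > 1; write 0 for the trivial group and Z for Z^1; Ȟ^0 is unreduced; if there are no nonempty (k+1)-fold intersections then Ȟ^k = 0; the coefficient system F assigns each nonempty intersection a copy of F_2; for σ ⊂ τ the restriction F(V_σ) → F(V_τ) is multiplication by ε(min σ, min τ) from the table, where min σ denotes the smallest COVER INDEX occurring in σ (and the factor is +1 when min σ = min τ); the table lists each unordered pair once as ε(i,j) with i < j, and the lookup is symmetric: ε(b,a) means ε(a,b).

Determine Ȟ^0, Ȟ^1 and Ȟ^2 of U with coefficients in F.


nonempty intersections:
  V12={c} V13={e} V14={d} V15={f} V23={a,b} V45={g}
C dims 5,6; δ0: rk_F2 4
Ȟ^0: (5−4)−0=1 ⇒ Z/2
Ȟ^1: (6−0)−4=2 ⇒ Z/2 ⊕ Z/2
Ȟ^2: (0−0)−0=0 ⇒ 0

Ȟ^0 ≅ Z/2, Ȟ^1 ≅ Z/2 ⊕ Z/2, Ȟ^2 ≅ 0


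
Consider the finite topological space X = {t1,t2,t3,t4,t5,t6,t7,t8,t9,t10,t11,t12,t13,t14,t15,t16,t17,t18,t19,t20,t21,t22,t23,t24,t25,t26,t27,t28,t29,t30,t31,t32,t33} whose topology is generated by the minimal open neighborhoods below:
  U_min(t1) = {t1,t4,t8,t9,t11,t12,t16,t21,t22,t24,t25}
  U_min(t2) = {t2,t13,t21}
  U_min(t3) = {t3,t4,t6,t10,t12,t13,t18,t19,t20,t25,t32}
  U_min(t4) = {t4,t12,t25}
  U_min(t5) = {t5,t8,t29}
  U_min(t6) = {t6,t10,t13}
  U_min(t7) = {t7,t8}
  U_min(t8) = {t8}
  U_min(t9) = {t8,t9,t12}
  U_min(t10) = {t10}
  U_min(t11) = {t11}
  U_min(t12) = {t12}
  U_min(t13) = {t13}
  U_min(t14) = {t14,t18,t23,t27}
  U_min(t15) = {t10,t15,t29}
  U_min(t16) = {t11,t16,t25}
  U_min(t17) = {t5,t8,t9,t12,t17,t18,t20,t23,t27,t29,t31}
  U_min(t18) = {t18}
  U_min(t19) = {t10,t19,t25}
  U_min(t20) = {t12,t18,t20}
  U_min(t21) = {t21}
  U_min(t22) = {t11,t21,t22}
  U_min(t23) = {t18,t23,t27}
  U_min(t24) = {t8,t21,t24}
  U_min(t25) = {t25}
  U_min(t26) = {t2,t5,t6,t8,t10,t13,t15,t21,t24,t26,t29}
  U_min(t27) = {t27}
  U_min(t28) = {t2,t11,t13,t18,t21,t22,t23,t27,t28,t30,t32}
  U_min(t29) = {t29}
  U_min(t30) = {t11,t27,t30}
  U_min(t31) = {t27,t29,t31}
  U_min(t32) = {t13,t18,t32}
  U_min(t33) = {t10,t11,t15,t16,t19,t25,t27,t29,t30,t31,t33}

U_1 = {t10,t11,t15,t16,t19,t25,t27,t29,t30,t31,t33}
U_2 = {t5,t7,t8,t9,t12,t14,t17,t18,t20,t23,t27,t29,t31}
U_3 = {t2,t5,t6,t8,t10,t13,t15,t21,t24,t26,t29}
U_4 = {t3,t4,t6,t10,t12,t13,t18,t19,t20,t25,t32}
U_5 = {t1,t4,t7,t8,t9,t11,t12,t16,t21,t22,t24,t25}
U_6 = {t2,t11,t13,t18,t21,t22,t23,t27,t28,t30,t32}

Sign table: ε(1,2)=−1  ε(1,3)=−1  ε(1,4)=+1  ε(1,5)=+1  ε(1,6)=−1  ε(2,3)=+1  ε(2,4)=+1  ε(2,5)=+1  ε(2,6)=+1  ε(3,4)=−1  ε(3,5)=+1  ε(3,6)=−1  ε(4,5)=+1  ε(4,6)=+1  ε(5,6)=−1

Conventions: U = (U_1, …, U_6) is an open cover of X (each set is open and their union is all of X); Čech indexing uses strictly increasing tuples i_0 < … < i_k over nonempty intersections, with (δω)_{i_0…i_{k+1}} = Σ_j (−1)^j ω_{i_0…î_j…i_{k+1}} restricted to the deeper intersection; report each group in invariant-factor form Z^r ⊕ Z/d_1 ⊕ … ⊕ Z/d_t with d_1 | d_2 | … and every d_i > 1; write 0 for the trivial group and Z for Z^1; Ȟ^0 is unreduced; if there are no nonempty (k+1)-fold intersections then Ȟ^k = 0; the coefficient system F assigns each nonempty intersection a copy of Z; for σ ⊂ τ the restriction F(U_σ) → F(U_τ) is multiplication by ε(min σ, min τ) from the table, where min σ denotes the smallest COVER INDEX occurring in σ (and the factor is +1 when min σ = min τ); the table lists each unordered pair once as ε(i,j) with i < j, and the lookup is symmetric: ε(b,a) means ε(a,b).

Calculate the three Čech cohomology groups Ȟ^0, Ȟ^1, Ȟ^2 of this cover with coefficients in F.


intersection data:
  U12={t27,t29,t31} U13={t10,t15,t29} U14={t10,t19,t25} U15={t11,t16,t25} U16={t11,t27,t30} U23={t5,t8,t29} U24={t12,t18,t20} U25={t7,t8,t9,t12} U26={t18,t23,t27} U34={t6,t10,t13} U35={t8,t21,t24} U36={t2,t13,t21} U45={t4,t12,t25} U46={t13,t18,t32} U56={t11,t21,t22}
  U123={t29} U126={t27} U134={t10} U145={t25} U156={t11} U235={t8} U245={t12} U246={t18} U346={t13} U356={t21}
C dims 6,15,10; δ0: rk 6, SNF 1^5·2; δ1: rk 9, SNF 1^9
Ȟ^0 = (6 − 6) − 0 = 0, so Ȟ^0 ≅ 0
Ȟ^1 = (15 − 9) − 6 = 0 plus torsion [2], so Ȟ^1 ≅ Z/2
Ȟ^2 = (10 − 0) − 9 = 1, so Ȟ^2 ≅ Z

Ȟ^0 = 0,  Ȟ^1 = Z/2,  Ȟ^2 = Z


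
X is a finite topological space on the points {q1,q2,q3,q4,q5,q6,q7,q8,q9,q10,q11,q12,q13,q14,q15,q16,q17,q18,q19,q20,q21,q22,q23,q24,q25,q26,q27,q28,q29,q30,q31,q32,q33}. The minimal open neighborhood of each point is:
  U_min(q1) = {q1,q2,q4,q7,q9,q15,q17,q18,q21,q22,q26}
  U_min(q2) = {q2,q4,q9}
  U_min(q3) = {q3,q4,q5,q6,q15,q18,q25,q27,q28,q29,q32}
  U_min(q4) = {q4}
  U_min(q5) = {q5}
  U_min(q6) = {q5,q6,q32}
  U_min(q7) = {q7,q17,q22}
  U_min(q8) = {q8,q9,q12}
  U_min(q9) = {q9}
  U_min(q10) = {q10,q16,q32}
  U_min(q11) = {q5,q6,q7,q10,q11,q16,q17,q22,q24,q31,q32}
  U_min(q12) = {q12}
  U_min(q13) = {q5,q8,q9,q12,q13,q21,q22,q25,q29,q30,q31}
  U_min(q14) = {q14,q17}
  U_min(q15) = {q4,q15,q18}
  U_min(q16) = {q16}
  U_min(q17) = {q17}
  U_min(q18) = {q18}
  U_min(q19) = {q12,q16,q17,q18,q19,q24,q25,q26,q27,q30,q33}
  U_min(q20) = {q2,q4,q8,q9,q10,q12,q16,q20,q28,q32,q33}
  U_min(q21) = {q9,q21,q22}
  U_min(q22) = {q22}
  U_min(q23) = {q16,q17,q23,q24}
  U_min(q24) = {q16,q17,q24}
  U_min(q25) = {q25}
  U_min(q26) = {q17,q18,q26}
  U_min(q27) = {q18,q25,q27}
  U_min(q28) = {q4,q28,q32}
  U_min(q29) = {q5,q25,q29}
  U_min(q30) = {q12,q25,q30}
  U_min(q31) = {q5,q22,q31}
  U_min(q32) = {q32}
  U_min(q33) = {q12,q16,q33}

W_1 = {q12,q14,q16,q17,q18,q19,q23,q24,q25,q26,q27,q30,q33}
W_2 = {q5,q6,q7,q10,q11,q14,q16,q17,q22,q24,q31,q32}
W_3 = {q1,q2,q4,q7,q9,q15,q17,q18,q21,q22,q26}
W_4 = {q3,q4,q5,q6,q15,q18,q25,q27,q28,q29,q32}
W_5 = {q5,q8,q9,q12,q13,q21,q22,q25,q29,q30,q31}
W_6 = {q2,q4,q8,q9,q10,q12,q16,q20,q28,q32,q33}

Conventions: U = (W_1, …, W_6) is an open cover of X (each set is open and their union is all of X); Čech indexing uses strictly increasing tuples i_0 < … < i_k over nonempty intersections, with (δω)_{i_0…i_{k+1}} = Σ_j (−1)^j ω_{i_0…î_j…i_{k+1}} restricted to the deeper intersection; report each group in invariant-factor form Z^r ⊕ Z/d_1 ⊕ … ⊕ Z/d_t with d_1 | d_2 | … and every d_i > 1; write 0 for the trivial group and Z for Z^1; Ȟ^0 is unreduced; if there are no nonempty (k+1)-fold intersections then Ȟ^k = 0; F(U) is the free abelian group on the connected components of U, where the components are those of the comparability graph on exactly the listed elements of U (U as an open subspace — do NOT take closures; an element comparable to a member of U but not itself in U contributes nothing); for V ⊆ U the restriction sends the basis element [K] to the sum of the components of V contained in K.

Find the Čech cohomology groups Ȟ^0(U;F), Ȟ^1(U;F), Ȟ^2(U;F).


cover nerve:
  W12={q14,q16,q17,q24} W13={q17,q18,q26} W14={q18,q25,q27} W15={q12,q25,q30} W16={q12,q16,q33} W23={q7,q17,q22} W24={q5,q6,q32} W25={q5,q22,q31} W26={q10,q16,q32} W34={q4,q15,q18} W35={q9,q21,q22} W36={q2,q4,q9} W45={q5,q25,q29} W46={q4,q28,q32} W56={q8,q9,q12}
  W123={q17} W126={q16} W134={q18} W145={q25} W156={q12} W235={q22} W245={q5} W246={q32} W346={q4} W356={q9}
components per intersection:
  W1: {q12,q14,q16,q17,q18,q19,q23,q24,q25,q26,q27,q30,q33}
  W2: {q5,q6,q7,q10,q11,q14,q16,q17,q22,q24,q31,q32}
  W3: {q1,q2,q4,q7,q9,q15,q17,q18,q21,q22,q26}
  W4: {q3,q4,q5,q6,q15,q18,q25,q27,q28,q29,q32}
  W5: {q5,q8,q9,q12,q13,q21,q22,q25,q29,q30,q31}
  W6: {q2,q4,q8,q9,q10,q12,q16,q20,q28,q32,q33}
  W12: {q14,q16,q17,q24}
  W13: {q17,q18,q26}
  W14: {q18,q25,q27}
  W15: {q12,q25,q30}
  W16: {q12,q16,q33}
  W23: {q7,q17,q22}
  W24: {q5,q6,q32}
  W25: {q5,q22,q31}
  W26: {q10,q16,q32}
  W34: {q4,q15,q18}
  W35: {q9,q21,q22}
  W36: {q2,q4,q9}
  W45: {q5,q25,q29}
  W46: {q4,q28,q32}
  W56: {q8,q9,q12}
  W123: {q17}
  W126: {q16}
  W134: {q18}
  W145: {q25}
  W156: {q12}
  W235: {q22}
  W245: {q5}
  W246: {q32}
  W346: {q4}
  W356: {q9}
C dims 6,15,10; δ0: rk 5, SNF 1^5; δ1: rk 10, SNF 1^9·2
Ȟ^0: (6−5)−0=1 ⇒ Z
Ȟ^1: (15−10)−5=0 ⇒ 0
Ȟ^2: (10−0)−10=0 plus torsion [2] ⇒ Z/2

Ȟ^0 = Z, Ȟ^1 = 0 and Ȟ^2 = Z/2


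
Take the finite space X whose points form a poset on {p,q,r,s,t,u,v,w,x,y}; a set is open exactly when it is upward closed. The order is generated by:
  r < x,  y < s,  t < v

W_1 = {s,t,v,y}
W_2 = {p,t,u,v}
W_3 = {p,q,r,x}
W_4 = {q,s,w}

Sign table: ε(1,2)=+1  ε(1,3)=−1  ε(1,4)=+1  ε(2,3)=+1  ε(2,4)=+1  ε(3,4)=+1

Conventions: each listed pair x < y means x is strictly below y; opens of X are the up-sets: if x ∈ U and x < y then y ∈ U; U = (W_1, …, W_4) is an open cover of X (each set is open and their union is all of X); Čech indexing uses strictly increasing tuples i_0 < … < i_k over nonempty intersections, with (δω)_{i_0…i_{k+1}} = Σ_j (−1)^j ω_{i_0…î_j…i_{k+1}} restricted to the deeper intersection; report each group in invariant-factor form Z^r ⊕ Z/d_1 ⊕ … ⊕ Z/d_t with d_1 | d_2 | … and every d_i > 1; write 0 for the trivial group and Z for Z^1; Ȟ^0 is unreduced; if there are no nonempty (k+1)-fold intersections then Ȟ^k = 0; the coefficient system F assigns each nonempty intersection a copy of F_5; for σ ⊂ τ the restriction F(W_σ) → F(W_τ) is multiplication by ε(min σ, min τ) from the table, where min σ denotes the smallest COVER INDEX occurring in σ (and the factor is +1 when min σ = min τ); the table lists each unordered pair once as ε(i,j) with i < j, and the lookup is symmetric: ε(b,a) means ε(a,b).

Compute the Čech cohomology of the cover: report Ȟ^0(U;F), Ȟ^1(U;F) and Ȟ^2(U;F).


cover nerve:
  W12={t,v} W14={s} W23={p} W34={q}
C dims 4,4; δ0: rk_F5 3
Ȟ^0: (4−3)−0=1 ⇒ Z/5
Ȟ^1: (4−0)−3=1 ⇒ Z/5
Ȟ^2: (0−0)−0=0 ⇒ 0

Ȟ^0(U;F) ≅ Z/5, Ȟ^1(U;F) ≅ Z/5 and Ȟ^2(U;F) ≅ 0


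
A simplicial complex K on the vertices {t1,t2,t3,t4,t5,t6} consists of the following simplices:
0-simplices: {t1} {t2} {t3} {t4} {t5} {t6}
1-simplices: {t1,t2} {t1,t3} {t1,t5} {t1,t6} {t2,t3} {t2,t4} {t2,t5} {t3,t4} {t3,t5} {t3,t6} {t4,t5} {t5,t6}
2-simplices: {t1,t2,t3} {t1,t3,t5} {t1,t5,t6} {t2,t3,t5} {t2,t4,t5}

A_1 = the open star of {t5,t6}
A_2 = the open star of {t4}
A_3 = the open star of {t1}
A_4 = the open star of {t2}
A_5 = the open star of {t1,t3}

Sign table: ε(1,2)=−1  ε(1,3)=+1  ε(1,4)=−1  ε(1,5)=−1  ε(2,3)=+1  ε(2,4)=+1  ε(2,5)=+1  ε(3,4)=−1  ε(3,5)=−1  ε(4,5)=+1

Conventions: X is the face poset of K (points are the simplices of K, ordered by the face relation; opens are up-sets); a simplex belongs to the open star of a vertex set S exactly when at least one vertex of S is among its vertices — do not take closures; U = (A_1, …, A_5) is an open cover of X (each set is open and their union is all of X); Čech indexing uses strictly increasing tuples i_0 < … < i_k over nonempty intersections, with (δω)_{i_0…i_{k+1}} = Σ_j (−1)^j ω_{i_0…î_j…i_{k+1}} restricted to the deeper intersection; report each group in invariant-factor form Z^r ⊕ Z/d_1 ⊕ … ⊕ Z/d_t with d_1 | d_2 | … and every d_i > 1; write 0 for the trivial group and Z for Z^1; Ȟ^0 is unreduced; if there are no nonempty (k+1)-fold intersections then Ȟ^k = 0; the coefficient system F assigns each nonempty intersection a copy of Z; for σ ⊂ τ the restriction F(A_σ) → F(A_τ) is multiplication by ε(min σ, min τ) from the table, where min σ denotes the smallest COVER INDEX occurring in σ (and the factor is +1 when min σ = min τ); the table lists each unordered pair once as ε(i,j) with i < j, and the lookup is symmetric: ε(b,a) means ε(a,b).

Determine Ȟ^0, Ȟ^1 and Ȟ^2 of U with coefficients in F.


nonempty intersections:
  A1={{t5},{t6},{t1,t5},{t1,t6},{t2,t5},{t3,t5},{t3,t6},{t4,t5},{t5,t6},{t1,t3,t5},{t1,t5,t6},{t2,t3,t5},{t2,t4,t5}} A2={{t4},{t2,t4},{t3,t4},{t4,t5},{t2,t4,t5}} A3={{t1},{t1,t2},{t1,t3},{t1,t5},{t1,t6},{t1,t2,t3},{t1,t3,t5},{t1,t5,t6}} A4={{t2},{t1,t2},{t2,t3},{t2,t4},{t2,t5},{t1,t2,t3},{t2,t3,t5},{t2,t4,t5}} A5={{t1},{t3},{t1,t2},{t1,t3},{t1,t5},{t1,t6},{t2,t3},{t3,t4},{t3,t5},{t3,t6},{t1,t2,t3},{t1,t3,t5},{t1,t5,t6},{t2,t3,t5}}
  A12={{t4,t5},{t2,t4,t5}} A13={{t1,t5},{t1,t6},{t1,t3,t5},{t1,t5,t6}} A14={{t2,t5},{t2,t3,t5},{t2,t4,t5}} A15={{t1,t5},{t1,t6},{t3,t5},{t3,t6},{t1,t3,t5},{t1,t5,t6},{t2,t3,t5}} A24={{t2,t4},{t2,t4,t5}} A25={{t3,t4}} A34={{t1,t2},{t1,t2,t3}} A35={{t1},{t1,t2},{t1,t3},{t1,t5},{t1,t6},{t1,t2,t3},{t1,t3,t5},{t1,t5,t6}} A45={{t1,t2},{t2,t3},{t1,t2,t3},{t2,t3,t5}}
  A124={{t2,t4,t5}} A135={{t1,t5},{t1,t6},{t1,t3,t5},{t1,t5,t6}} A145={{t2,t3,t5}} A345={{t1,t2},{t1,t2,t3}}
C dims 5,9,4; δ0: rk 4, SNF 1^4; δ1: rk 4, SNF 1^4
Ȟ^0: (5−4)−0=1 ⇒ Z
Ȟ^1: (9−4)−4=1 ⇒ Z
Ȟ^2: (4−0)−4=0 ⇒ 0

Ȟ^0(U;F) ≅ Z; Ȟ^1(U;F) ≅ Z; Ȟ^2(U;F) ≅ 0


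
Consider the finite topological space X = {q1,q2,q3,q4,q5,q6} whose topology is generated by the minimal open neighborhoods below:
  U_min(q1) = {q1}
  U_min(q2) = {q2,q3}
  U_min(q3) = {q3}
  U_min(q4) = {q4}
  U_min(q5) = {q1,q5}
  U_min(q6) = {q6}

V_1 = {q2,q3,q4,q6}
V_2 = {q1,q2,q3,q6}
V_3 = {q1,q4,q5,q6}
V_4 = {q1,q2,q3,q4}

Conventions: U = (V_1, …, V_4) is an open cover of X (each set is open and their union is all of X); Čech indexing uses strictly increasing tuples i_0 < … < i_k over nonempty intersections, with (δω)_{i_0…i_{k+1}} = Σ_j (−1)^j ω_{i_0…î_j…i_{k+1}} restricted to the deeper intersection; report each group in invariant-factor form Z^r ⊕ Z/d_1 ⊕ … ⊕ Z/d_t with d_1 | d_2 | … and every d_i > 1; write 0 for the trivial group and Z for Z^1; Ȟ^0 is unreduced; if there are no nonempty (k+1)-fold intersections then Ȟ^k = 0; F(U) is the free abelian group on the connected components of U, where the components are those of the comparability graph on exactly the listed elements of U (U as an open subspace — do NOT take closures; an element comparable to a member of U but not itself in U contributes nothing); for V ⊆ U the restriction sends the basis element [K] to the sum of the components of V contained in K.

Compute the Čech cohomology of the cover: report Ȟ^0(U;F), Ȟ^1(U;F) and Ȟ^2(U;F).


Ȟ^0(U;F) ≅ Z^4,  Ȟ^1(U;F) ≅ 0,  Ȟ^2(U;F) ≅ 0

nonempty intersections:
  V12={q2,q3,q6} V13={q4,q6} V14={q2,q3,q4} V23={q1,q6} V24={q1,q2,q3} V34={q1,q4}
  V123={q6} V124={q2,q3} V134={q4} V234={q1}
components per intersection:
  V1: {q2,q3} {q4} {q6}
  V2: {q1} {q2,q3} {q6}
  V3: {q1,q5} {q4} {q6}
  V4: {q1} {q2,q3} {q4}
  V12: {q2,q3} {q6}
  V13: {q4} {q6}
  V14: {q2,q3} {q4}
  V23: {q1} {q6}
  V24: {q1} {q2,q3}
  V34: {q1} {q4}
  V123: {q6}
  V124: {q2,q3}
  V134: {q4}
  V234: {q1}
C dims 12,12,4; δ0: rk 8, SNF 1^8; δ1: rk 4, SNF 1^4
Ȟ^0: (12−8)−0=4 ⇒ Z^4
Ȟ^1: (12−4)−8=0 ⇒ 0
Ȟ^2: (4−0)−4=0 ⇒ 0


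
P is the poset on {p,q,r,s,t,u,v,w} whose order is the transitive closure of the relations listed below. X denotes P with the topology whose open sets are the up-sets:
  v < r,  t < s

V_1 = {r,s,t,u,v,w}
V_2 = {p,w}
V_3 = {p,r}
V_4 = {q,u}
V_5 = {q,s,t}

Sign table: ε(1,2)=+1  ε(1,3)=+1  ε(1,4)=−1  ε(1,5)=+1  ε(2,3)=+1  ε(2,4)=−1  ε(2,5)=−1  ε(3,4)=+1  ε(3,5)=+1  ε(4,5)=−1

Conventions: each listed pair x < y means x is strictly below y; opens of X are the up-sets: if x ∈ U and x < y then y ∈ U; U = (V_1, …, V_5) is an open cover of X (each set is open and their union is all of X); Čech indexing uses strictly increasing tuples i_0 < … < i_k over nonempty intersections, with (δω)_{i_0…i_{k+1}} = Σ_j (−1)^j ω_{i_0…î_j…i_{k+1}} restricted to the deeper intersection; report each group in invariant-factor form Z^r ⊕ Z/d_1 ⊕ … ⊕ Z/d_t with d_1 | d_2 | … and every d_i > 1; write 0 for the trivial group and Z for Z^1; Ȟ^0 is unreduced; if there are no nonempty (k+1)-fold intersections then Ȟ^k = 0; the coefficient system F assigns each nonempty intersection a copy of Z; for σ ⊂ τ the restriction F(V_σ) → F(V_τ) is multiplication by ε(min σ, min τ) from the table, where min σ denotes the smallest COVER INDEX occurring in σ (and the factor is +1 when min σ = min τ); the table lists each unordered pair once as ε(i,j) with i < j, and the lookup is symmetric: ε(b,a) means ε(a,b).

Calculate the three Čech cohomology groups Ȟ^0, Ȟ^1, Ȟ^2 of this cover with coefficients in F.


Ȟ^0 = Z; Ȟ^1 = Z^2; Ȟ^2 = 0

nerve simplices:
  V12={w} V13={r} V14={u} V15={s,t} V23={p} V45={q}
C dims 5,6; δ0: rk 4, SNF 1^4
degree 0: 5−4−0 = 1 → Ȟ^0 ≅ Z
degree 1: 6−0−4 = 2 → Ȟ^1 ≅ Z^2
degree 2: 0−0−0 = 0 → Ȟ^2 ≅ 0


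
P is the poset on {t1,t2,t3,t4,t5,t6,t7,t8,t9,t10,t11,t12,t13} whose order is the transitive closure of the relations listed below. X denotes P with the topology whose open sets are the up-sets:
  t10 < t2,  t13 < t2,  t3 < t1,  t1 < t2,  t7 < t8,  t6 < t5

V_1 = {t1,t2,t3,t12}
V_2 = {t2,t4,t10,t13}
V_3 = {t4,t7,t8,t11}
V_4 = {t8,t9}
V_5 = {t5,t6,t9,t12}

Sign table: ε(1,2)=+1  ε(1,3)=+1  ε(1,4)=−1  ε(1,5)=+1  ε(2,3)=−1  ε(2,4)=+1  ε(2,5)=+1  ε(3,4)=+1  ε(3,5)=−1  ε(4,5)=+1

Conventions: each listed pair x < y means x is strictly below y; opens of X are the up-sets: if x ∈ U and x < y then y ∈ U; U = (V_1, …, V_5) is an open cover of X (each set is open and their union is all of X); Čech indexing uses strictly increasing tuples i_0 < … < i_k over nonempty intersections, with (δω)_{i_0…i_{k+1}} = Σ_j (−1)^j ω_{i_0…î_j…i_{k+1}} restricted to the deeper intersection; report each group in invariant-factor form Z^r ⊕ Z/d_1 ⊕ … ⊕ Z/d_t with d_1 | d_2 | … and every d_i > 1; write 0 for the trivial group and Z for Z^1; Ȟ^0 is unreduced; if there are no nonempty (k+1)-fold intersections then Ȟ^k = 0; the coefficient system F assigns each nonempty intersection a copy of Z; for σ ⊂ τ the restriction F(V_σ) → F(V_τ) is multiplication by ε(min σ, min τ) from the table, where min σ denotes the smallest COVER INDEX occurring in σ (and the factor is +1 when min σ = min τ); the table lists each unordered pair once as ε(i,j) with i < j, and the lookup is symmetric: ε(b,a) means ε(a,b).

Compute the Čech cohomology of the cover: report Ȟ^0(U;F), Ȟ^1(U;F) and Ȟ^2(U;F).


Ȟ^0 = 0,  Ȟ^1 = Z/2,  Ȟ^2 = 0

nerve of the cover:
  V12={t2} V15={t12} V23={t4} V34={t8} V45={t9}
C dims 5,5; δ0: rk 5, SNF 1^4·2
Ȟ^0 = (5 − 5) − 0 = 0, so Ȟ^0 ≅ 0
Ȟ^1 = (5 − 0) − 5 = 0 plus torsion [2], so Ȟ^1 ≅ Z/2
Ȟ^2 = (0 − 0) − 0 = 0, so Ȟ^2 ≅ 0


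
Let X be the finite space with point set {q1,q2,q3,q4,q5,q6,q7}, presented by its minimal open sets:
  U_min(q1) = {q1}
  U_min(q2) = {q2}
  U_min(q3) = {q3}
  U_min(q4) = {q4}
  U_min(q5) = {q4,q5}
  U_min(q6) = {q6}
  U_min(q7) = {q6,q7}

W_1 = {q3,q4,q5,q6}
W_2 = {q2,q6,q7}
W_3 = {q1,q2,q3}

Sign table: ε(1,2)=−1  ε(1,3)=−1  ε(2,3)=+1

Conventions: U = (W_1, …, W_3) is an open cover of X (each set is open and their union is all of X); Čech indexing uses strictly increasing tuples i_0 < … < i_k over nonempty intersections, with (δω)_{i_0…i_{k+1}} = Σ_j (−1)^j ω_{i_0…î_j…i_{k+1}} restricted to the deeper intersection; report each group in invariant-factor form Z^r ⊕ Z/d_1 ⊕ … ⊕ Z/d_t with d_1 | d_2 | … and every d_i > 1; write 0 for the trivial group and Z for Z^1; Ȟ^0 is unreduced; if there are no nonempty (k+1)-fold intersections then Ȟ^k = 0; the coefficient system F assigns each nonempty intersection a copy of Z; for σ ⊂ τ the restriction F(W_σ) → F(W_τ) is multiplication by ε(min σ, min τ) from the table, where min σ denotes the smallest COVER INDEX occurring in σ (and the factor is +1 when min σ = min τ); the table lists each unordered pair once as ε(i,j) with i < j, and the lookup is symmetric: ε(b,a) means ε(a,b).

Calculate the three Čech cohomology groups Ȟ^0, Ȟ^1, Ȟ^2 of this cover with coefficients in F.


Ȟ^0(U;F) ≅ Z,  Ȟ^1(U;F) ≅ Z,  Ȟ^2(U;F) ≅ 0

intersection data:
  W12={q6} W13={q3} W23={q2}
C dims 3,3; δ0: rk 2, SNF 1^2
Ȟ^0 = (3 − 2) − 0 = 1, so Ȟ^0 ≅ Z
Ȟ^1 = (3 − 0) − 2 = 1, so Ȟ^1 ≅ Z
Ȟ^2 = (0 − 0) − 0 = 0, so Ȟ^2 ≅ 0


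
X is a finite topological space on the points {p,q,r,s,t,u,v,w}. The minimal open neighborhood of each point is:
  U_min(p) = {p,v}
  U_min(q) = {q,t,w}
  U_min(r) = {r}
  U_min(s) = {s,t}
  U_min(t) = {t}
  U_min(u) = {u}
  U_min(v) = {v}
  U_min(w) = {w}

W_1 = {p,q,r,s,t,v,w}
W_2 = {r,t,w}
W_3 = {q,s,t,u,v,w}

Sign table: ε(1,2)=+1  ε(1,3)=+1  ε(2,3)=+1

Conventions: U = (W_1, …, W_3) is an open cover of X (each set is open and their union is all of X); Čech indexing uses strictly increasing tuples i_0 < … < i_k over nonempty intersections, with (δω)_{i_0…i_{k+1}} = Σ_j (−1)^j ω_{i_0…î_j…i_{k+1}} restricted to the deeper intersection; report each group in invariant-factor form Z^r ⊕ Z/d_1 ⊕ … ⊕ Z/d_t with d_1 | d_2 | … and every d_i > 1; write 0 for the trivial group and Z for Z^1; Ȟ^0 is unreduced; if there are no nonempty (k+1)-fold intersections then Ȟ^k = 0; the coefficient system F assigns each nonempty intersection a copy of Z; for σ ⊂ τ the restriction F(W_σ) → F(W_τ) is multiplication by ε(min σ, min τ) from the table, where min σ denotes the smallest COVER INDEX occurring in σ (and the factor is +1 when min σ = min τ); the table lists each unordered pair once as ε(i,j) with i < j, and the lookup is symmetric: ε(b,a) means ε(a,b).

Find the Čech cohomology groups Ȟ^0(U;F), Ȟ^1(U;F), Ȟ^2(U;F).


Ȟ^0(U;F) ≅ Z,  Ȟ^1(U;F) ≅ 0,  Ȟ^2(U;F) ≅ 0

nonempty overlaps:
  W12={r,t,w} W13={q,s,t,v,w} W23={t,w}
  W123={t,w}
C dims 3,3,1; δ0: rk 2, SNF 1^2; δ1: rk 1, SNF 1^1
degree 0: 3−2−0 = 1 → Ȟ^0 ≅ Z
degree 1: 3−1−2 = 0 → Ȟ^1 ≅ 0
degree 2: 1−0−1 = 0 → Ȟ^2 ≅ 0


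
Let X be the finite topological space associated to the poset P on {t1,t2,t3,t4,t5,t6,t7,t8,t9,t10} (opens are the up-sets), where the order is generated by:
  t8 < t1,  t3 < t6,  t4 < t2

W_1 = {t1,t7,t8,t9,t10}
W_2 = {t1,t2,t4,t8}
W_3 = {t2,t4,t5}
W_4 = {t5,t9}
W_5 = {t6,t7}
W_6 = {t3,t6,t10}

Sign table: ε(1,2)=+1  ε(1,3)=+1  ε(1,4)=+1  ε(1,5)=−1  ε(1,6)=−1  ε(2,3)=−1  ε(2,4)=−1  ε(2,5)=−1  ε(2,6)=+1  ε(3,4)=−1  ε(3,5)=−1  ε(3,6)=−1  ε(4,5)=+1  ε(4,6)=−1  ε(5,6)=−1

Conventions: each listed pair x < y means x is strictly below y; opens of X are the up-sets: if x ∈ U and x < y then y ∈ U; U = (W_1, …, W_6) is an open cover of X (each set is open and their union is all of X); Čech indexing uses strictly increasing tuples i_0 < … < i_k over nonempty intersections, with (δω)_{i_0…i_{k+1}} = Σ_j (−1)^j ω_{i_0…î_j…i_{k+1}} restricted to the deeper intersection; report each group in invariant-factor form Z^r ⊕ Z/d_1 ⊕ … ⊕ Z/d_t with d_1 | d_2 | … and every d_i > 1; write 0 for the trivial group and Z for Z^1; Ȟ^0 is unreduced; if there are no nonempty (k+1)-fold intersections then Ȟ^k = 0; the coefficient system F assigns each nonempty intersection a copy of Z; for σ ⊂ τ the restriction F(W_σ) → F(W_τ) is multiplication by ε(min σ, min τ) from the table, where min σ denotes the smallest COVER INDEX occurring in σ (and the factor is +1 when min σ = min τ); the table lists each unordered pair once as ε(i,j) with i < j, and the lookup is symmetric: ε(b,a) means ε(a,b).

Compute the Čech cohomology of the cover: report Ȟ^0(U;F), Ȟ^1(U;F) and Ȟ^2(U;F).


Ȟ^0 ≅ 0, Ȟ^1 ≅ Z ⊕ Z/2, Ȟ^2 ≅ 0

nonempty overlaps:
  W12={t1,t8} W14={t9} W15={t7} W16={t10} W23={t2,t4} W34={t5} W56={t6}
C dims 6,7; δ0: rk 6, SNF 1^5·2
degree 0: 6−6−0 = 0 → Ȟ^0 ≅ 0
degree 1: 7−0−6 = 1 plus torsion [2] → Ȟ^1 ≅ Z ⊕ Z/2
degree 2: 0−0−0 = 0 → Ȟ^2 ≅ 0


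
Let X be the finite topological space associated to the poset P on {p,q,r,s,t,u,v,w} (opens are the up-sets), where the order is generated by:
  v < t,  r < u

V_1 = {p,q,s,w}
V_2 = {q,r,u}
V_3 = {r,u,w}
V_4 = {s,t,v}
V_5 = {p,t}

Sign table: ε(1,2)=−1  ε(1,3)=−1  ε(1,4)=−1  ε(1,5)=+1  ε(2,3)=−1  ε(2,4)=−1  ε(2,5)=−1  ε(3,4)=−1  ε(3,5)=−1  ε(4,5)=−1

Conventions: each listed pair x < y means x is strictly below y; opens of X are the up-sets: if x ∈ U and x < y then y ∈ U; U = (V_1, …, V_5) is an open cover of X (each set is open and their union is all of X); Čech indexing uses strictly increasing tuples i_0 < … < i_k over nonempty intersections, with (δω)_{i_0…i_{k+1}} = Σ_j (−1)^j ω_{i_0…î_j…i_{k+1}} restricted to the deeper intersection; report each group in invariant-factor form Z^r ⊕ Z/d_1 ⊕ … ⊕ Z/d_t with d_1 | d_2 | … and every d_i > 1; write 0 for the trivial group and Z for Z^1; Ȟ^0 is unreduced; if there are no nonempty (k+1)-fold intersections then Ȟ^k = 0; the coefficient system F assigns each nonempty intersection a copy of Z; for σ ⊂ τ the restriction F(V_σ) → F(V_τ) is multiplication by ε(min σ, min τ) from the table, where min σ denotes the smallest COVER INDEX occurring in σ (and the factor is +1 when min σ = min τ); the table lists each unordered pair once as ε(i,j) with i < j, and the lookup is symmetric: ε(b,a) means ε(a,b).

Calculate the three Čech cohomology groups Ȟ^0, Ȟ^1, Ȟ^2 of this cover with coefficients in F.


Ȟ^0 ≅ 0,  Ȟ^1 ≅ Z ⊕ Z/2,  Ȟ^2 ≅ 0

cover nerve:
  V12={q} V13={w} V14={s} V15={p} V23={r,u} V45={t}
C dims 5,6; δ0: rk 5, SNF 1^4·2
Ȟ^0: (5−5)−0=0 ⇒ 0
Ȟ^1: (6−0)−5=1 plus torsion [2] ⇒ Z ⊕ Z/2
Ȟ^2: (0−0)−0=0 ⇒ 0


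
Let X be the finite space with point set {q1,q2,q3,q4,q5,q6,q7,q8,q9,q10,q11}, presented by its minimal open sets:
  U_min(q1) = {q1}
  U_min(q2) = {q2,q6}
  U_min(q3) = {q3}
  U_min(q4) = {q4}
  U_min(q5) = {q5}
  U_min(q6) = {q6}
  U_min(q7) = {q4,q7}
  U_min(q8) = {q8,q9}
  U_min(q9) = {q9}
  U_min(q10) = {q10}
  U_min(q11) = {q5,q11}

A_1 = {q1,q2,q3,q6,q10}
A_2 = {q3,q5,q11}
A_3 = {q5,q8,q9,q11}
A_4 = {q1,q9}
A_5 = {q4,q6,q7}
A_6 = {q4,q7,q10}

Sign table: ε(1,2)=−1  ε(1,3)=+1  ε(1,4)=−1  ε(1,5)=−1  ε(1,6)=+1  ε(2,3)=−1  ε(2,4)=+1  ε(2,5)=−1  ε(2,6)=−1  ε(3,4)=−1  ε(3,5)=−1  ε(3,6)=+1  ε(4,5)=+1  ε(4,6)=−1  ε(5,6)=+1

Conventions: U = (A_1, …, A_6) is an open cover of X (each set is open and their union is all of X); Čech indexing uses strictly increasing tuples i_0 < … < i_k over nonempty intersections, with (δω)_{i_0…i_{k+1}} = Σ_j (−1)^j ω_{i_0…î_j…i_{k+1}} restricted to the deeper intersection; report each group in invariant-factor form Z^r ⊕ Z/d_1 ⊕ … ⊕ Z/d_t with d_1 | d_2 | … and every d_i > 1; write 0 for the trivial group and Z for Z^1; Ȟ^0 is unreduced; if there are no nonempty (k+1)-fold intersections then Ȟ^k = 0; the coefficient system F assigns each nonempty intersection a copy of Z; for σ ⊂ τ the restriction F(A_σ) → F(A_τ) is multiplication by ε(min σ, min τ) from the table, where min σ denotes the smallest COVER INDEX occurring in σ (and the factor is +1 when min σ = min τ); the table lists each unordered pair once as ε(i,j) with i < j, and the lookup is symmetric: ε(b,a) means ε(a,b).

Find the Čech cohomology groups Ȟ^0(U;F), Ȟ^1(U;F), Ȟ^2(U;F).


nerve of the cover:
  A12={q3} A14={q1} A15={q6} A16={q10} A23={q5,q11} A34={q9} A56={q4,q7}
C dims 6,7; δ0: rk 6, SNF 1^5·2
Ȟ^0 = (6 − 6) − 0 = 0, so Ȟ^0 ≅ 0
Ȟ^1 = (7 − 0) − 6 = 1 plus torsion [2], so Ȟ^1 ≅ Z ⊕ Z/2
Ȟ^2 = (0 − 0) − 0 = 0, so Ȟ^2 ≅ 0

Ȟ^0 = 0,  Ȟ^1 = Z ⊕ Z/2,  Ȟ^2 = 0


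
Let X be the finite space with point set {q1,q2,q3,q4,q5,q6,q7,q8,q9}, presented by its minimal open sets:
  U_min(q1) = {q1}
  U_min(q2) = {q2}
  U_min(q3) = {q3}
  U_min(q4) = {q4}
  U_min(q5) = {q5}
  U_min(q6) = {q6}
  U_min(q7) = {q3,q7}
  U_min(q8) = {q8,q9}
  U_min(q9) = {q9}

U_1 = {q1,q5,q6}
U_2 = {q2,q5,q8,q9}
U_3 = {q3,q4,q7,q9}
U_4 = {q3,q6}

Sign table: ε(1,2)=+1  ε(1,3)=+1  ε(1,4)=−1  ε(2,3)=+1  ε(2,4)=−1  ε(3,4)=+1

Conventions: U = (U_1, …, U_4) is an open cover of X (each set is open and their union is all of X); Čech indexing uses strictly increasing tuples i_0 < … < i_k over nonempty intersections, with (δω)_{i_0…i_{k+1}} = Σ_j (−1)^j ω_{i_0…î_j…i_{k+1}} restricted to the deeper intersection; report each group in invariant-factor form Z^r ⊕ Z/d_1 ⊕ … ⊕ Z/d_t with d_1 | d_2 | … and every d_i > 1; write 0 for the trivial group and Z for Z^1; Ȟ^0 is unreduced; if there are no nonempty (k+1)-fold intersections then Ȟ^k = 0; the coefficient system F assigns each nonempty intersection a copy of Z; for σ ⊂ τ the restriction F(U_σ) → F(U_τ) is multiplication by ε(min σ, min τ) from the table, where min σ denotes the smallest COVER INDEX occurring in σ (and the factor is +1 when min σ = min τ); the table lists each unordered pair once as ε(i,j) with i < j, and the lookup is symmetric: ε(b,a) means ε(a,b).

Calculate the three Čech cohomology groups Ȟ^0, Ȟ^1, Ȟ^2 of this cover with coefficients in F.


nonempty intersections:
  U12={q5} U14={q6} U23={q9} U34={q3}
C dims 4,4; δ0: rk 4, SNF 1^3·2
Ȟ^0: (4−4)−0=0 ⇒ 0
Ȟ^1: (4−0)−4=0 plus torsion [2] ⇒ Z/2
Ȟ^2: (0−0)−0=0 ⇒ 0

Ȟ^0 ≅ 0, Ȟ^1 ≅ Z/2 and Ȟ^2 ≅ 0


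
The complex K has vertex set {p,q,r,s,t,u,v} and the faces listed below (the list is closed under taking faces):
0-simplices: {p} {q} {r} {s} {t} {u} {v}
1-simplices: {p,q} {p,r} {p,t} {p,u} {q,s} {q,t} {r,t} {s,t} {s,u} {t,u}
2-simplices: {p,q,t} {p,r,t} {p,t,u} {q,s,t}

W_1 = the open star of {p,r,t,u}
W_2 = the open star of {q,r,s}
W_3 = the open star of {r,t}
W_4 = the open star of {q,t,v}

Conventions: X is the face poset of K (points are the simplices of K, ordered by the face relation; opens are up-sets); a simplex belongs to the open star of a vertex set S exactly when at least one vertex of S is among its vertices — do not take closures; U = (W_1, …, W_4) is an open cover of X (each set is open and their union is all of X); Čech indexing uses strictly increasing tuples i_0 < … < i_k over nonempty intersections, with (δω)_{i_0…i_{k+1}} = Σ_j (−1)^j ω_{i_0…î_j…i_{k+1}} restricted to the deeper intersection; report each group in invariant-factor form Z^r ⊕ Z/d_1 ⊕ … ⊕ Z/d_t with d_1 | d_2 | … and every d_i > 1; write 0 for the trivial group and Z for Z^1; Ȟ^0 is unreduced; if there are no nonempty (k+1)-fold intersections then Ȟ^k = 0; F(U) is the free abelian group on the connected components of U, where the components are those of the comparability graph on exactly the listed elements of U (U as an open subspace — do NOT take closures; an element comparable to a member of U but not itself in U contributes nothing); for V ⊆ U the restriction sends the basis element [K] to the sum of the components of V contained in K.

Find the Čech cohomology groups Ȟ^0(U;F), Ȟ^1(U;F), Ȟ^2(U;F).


nonempty overlaps:
  W1={{p},{r},{t},{u},{p,q},{p,r},{p,t},{p,u},{q,t},{r,t},{s,t},{s,u},{t,u},{p,q,t},{p,r,t},{p,t,u},{q,s,t}} W2={{q},{r},{s},{p,q},{p,r},{q,s},{q,t},{r,t},{s,t},{s,u},{p,q,t},{p,r,t},{q,s,t}} W3={{r},{t},{p,r},{p,t},{q,t},{r,t},{s,t},{t,u},{p,q,t},{p,r,t},{p,t,u},{q,s,t}} W4={{q},{t},{v},{p,q},{p,t},{q,s},{q,t},{r,t},{s,t},{t,u},{p,q,t},{p,r,t},{p,t,u},{q,s,t}}
  W12={{r},{p,q},{p,r},{q,t},{r,t},{s,t},{s,u},{p,q,t},{p,r,t},{q,s,t}} W13={{r},{t},{p,r},{p,t},{q,t},{r,t},{s,t},{t,u},{p,q,t},{p,r,t},{p,t,u},{q,s,t}} W14={{t},{p,q},{p,t},{q,t},{r,t},{s,t},{t,u},{p,q,t},{p,r,t},{p,t,u},{q,s,t}} W23={{r},{p,r},{q,t},{r,t},{s,t},{p,q,t},{p,r,t},{q,s,t}} W24={{q},{p,q},{q,s},{q,t},{r,t},{s,t},{p,q,t},{p,r,t},{q,s,t}} W34={{t},{p,t},{q,t},{r,t},{s,t},{t,u},{p,q,t},{p,r,t},{p,t,u},{q,s,t}}
  W123={{r},{p,r},{q,t},{r,t},{s,t},{p,q,t},{p,r,t},{q,s,t}} W124={{p,q},{q,t},{r,t},{s,t},{p,q,t},{p,r,t},{q,s,t}} W134={{t},{p,t},{q,t},{r,t},{s,t},{t,u},{p,q,t},{p,r,t},{p,t,u},{q,s,t}} W234={{q,t},{r,t},{s,t},{p,q,t},{p,r,t},{q,s,t}}
  W1234={{q,t},{r,t},{s,t},{p,q,t},{p,r,t},{q,s,t}}
components per intersection:
  W1: {{p},{r},{t},{u},{p,q},{p,r},{p,t},{p,u},{q,t},{r,t},{s,t},{s,u},{t,u},{p,q,t},{p,r,t},{p,t,u},{q,s,t}}
  W2: {{q},{s},{p,q},{q,s},{q,t},{s,t},{s,u},{p,q,t},{q,s,t}} {{r},{p,r},{r,t},{p,r,t}}
  W3: {{r},{t},{p,r},{p,t},{q,t},{r,t},{s,t},{t,u},{p,q,t},{p,r,t},{p,t,u},{q,s,t}}
  W4: {{q},{t},{p,q},{p,t},{q,s},{q,t},{r,t},{s,t},{t,u},{p,q,t},{p,r,t},{p,t,u},{q,s,t}} {{v}}
  W12: {{r},{p,r},{r,t},{p,r,t}} {{p,q},{q,t},{s,t},{p,q,t},{q,s,t}} {{s,u}}
  W13: {{r},{t},{p,r},{p,t},{q,t},{r,t},{s,t},{t,u},{p,q,t},{p,r,t},{p,t,u},{q,s,t}}
  W14: {{t},{p,q},{p,t},{q,t},{r,t},{s,t},{t,u},{p,q,t},{p,r,t},{p,t,u},{q,s,t}}
  W23: {{r},{p,r},{r,t},{p,r,t}} {{q,t},{s,t},{p,q,t},{q,s,t}}
  W24: {{q},{p,q},{q,s},{q,t},{s,t},{p,q,t},{q,s,t}} {{r,t},{p,r,t}}
  W34: {{t},{p,t},{q,t},{r,t},{s,t},{t,u},{p,q,t},{p,r,t},{p,t,u},{q,s,t}}
  W123: {{r},{p,r},{r,t},{p,r,t}} {{q,t},{s,t},{p,q,t},{q,s,t}}
  W124: {{p,q},{q,t},{s,t},{p,q,t},{q,s,t}} {{r,t},{p,r,t}}
  W134: {{t},{p,t},{q,t},{r,t},{s,t},{t,u},{p,q,t},{p,r,t},{p,t,u},{q,s,t}}
  W234: {{q,t},{s,t},{p,q,t},{q,s,t}} {{r,t},{p,r,t}}
  W1234: {{q,t},{s,t},{p,q,t},{q,s,t}} {{r,t},{p,r,t}}
C dims 6,10,7,2; δ0: rk 4, SNF 1^4; δ1: rk 5, SNF 1^5; δ2: rk 2, SNF 1^2
degree 0: 6−4−0 = 2 → Ȟ^0 ≅ Z^2
degree 1: 10−5−4 = 1 → Ȟ^1 ≅ Z
degree 2: 7−2−5 = 0 → Ȟ^2 ≅ 0

Ȟ^0(U;F) ≅ Z^2,  Ȟ^1(U;F) ≅ Z,  Ȟ^2(U;F) ≅ 0


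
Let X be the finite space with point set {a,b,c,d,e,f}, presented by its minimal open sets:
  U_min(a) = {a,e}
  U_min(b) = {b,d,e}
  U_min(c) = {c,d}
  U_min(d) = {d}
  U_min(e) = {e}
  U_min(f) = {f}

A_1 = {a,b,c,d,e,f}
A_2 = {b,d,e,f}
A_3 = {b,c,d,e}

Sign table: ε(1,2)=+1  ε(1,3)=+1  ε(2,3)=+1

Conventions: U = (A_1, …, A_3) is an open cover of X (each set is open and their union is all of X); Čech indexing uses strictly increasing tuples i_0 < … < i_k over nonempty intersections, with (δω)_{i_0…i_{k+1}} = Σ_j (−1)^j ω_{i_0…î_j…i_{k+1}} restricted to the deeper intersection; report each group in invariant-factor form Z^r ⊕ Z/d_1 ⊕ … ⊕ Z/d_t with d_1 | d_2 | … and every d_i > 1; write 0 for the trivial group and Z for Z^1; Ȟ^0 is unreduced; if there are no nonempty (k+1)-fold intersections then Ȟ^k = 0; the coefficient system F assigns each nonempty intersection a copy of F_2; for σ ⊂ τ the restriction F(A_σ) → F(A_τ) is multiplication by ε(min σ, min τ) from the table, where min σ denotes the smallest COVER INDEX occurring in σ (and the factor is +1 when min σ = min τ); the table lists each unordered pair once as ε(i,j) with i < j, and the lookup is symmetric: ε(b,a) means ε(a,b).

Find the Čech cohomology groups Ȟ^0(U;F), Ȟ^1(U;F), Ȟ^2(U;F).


Ȟ^0 ≅ Z/2,  Ȟ^1 ≅ 0,  Ȟ^2 ≅ 0

nonempty intersections:
  A12={b,d,e,f} A13={b,c,d,e} A23={b,d,e}
  A123={b,d,e}
C dims 3,3,1; δ0: rk_F2 2; δ1: rk_F2 1
Ȟ^0: (3−2)−0=1 ⇒ Z/2
Ȟ^1: (3−1)−2=0 ⇒ 0
Ȟ^2: (1−0)−1=0 ⇒ 0


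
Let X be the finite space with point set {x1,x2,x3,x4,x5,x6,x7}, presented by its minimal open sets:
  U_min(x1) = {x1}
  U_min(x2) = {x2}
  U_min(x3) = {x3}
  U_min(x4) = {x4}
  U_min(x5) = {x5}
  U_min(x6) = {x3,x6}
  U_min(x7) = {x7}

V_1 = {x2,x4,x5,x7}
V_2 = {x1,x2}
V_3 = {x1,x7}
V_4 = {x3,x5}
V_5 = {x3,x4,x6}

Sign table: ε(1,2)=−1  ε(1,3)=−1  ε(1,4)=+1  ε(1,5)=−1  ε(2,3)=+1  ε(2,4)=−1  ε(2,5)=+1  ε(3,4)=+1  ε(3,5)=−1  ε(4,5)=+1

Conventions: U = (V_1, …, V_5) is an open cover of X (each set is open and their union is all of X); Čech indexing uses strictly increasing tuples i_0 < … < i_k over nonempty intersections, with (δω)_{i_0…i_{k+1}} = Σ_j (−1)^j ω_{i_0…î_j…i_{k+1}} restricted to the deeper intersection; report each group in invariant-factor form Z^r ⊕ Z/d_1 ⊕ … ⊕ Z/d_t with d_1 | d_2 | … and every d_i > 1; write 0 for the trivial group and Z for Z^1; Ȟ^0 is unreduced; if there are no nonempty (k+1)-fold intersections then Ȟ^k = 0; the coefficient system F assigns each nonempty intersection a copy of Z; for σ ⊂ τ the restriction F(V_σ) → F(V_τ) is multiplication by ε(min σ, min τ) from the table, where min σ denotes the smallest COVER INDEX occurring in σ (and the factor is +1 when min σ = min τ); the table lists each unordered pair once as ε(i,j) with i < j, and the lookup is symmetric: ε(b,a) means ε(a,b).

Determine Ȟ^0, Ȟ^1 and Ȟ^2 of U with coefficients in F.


Ȟ^0(U;F) ≅ 0, Ȟ^1(U;F) ≅ Z ⊕ Z/2 and Ȟ^2(U;F) ≅ 0

cover nerve:
  V12={x2} V13={x7} V14={x5} V15={x4} V23={x1} V45={x3}
C dims 5,6; δ0: rk 5, SNF 1^4·2
Ȟ^0: (5−5)−0=0 ⇒ 0
Ȟ^1: (6−0)−5=1 plus torsion [2] ⇒ Z ⊕ Z/2
Ȟ^2: (0−0)−0=0 ⇒ 0
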